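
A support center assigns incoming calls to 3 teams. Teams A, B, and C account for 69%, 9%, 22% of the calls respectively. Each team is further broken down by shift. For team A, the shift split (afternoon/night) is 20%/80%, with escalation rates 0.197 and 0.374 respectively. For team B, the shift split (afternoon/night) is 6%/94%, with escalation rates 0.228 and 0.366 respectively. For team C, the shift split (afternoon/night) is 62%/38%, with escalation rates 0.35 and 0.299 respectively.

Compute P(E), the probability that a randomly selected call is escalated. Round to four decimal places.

P(E|A) = 0.2·0.197 + 0.8·0.374 = 0.0394 + 0.2992 = 0.3386
P(E|B) = 0.06·0.228 + 0.94·0.366 = 0.01368 + 0.34404 = 0.35772
P(E|C) = 0.62·0.35 + 0.38·0.299 = 0.217 + 0.11362 = 0.33062
By total probability over the outer partition,
P(E) = 0.69·0.3386 + 0.09·0.35772 + 0.22·0.33062
      = 0.233634 + 0.0321948 + 0.0727364 = 0.3385652

P(E) ≈ 0.3386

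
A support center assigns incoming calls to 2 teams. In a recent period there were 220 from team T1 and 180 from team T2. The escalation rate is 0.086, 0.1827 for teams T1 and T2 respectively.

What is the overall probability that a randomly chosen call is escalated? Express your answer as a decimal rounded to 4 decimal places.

Total: 220 + 180 = 400.
P(T1) = 220/400 = 0.55. P(T2) = 180/400 = 0.45.
By the law of total probability,
P(E) = P(E|T1)·P(T1) + P(E|T2)·P(T2)
      = 0.086·0.55 + 0.1827·0.45
      = 0.0473 + 0.082215 = 0.129515

0.1295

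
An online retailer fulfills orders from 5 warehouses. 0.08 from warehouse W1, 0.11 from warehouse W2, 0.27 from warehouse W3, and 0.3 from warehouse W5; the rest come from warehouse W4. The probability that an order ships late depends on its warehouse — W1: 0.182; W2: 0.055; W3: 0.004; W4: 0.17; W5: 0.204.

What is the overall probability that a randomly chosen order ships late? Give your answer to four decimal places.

0.1237

P(W4) = 1 − (0.08 + 0.11 + 0.27 + 0.3) = 0.24.
P(L) = P(L|W1)·P(W1) + P(L|W2)·P(W2) + P(L|W3)·P(W3) + P(L|W4)·P(W4) + P(L|W5)·P(W5)
      = 0.182·0.08 + 0.055·0.11 + 0.004·0.27 + 0.17·0.24 + 0.204·0.3
      = 0.01456 + 0.00605 + 0.00108 + 0.0408 + 0.0612 = 0.12369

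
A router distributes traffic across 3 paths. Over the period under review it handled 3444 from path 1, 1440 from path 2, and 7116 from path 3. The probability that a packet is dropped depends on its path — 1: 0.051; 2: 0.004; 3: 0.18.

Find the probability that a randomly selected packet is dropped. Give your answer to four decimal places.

P(L) ≈ 0.1219

Total: 3444 + 1440 + 7116 = 12000.
P(1) = 3444/12000 = 0.287. P(2) = 1440/12000 = 0.12. P(3) = 7116/12000 = 0.593.
P(L) = P(L|1)·P(1) + P(L|2)·P(2) + P(L|3)·P(3)
      = 0.051·0.287 + 0.004·0.12 + 0.18·0.593
      = 0.014637 + 0.00048 + 0.10674 = 0.121857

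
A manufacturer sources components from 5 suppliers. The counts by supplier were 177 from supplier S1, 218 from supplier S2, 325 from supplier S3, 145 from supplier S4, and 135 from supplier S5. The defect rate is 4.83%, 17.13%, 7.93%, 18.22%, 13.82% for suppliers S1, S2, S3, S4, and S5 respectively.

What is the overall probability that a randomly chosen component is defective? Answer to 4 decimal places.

Total: 177 + 218 + 325 + 145 + 135 = 1000.
P(S1) = 177/1000 = 0.177. P(S2) = 218/1000 = 0.218. P(S3) = 325/1000 = 0.325. P(S4) = 145/1000 = 0.145. P(S5) = 135/1000 = 0.135.
P(D) = P(D|S1)·P(S1) + P(D|S2)·P(S2) + P(D|S3)·P(S3) + P(D|S4)·P(S4) + P(D|S5)·P(S5)
      = 0.0483·0.177 + 0.1713·0.218 + 0.0793·0.325 + 0.1822·0.145 + 0.1382·0.135
      = 0.0085491 + 0.0373434 + 0.0257725 + 0.026419 + 0.018657 = 0.116741

P(D) ≈ 0.1167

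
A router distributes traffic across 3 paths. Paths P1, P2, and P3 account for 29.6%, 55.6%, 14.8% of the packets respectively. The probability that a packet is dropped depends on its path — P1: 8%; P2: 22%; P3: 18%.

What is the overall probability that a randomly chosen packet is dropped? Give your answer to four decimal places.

Using total probability over the partition,
P(L) = P(L|P1)·P(P1) + P(L|P2)·P(P2) + P(L|P3)·P(P3)
      = 0.08·0.296 + 0.22·0.556 + 0.18·0.148
      = 0.02368 + 0.12232 + 0.02664 = 0.17264

P(L) ≈ 0.1726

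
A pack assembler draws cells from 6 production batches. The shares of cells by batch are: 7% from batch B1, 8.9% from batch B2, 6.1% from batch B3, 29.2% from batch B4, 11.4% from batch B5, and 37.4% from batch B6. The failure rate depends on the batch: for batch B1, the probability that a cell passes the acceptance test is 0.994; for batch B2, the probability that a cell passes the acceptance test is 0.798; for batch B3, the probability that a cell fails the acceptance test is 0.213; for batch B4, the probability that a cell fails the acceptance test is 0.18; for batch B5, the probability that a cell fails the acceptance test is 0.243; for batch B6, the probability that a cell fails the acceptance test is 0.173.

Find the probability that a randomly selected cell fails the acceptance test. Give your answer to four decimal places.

0.1764

P(F|B1) = 1 − 0.994 = 0.006.
P(F|B2) = 1 − 0.798 = 0.202.
P(F) = P(F|B1)·P(B1) + P(F|B2)·P(B2) + P(F|B3)·P(B3) + P(F|B4)·P(B4) + P(F|B5)·P(B5) + P(F|B6)·P(B6)
      = 0.006·0.07 + 0.202·0.089 + 0.213·0.061 + 0.18·0.292 + 0.243·0.114 + 0.173·0.374
      = 0.00042 + 0.017978 + 0.012993 + 0.05256 + 0.027702 + 0.064702 = 0.176355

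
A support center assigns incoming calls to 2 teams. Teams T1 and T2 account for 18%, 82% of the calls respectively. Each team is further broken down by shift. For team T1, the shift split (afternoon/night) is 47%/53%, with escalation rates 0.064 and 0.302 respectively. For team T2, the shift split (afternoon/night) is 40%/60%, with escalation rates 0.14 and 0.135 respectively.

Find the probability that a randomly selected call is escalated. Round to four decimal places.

0.1466

P(E|T1) = 0.47·0.064 + 0.53·0.302 = 0.03008 + 0.16006 = 0.19014
P(E|T2) = 0.4·0.14 + 0.6·0.135 = 0.056 + 0.081 = 0.137
Then overall,
P(E) = 0.18·0.19014 + 0.82·0.137
      = 0.0342252 + 0.11234 = 0.1465652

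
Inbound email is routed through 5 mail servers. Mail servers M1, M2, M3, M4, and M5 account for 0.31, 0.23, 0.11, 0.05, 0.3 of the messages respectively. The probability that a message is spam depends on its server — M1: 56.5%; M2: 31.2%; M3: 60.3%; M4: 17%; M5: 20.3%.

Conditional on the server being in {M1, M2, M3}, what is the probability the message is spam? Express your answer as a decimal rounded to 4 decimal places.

0.4819

Let J = {M1, M2, M3}.
P(J) = 0.31 + 0.23 + 0.11 = 0.65.
P(S ∩ J) = 0.565·0.31 + 0.312·0.23 + 0.603·0.11 = 0.17515 + 0.07176 + 0.06633 = 0.31324.
P(S | J) = 0.31324 / 0.65 = 0.481908…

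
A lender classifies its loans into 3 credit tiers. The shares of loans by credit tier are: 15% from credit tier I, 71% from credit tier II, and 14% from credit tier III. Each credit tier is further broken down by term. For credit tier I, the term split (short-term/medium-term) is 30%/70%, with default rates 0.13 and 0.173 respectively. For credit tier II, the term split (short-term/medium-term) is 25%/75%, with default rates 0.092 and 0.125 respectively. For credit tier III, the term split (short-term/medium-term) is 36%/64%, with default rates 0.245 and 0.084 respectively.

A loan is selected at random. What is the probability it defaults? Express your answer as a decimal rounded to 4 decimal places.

P(D|I) = 0.3·0.13 + 0.7·0.173 = 0.039 + 0.1211 = 0.1601
P(D|II) = 0.25·0.092 + 0.75·0.125 = 0.023 + 0.09375 = 0.11675
P(D|III) = 0.36·0.245 + 0.64·0.084 = 0.0882 + 0.05376 = 0.14196
Then overall,
P(D) = 0.15·0.1601 + 0.71·0.11675 + 0.14·0.14196
      = 0.024015 + 0.0828925 + 0.0198744 = 0.1267819

P(D) ≈ 0.1268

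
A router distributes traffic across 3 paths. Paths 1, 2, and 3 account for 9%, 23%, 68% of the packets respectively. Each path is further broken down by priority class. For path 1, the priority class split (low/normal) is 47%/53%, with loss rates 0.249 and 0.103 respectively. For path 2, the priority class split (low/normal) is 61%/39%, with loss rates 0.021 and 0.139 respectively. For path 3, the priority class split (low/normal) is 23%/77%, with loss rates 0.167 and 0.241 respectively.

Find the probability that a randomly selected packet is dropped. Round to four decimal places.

0.1832

P(L|1) = 0.47·0.249 + 0.53·0.103 = 0.11703 + 0.05459 = 0.17162
P(L|2) = 0.61·0.021 + 0.39·0.139 = 0.01281 + 0.05421 = 0.06702
P(L|3) = 0.23·0.167 + 0.77·0.241 = 0.03841 + 0.18557 = 0.22398
By total probability over the outer partition,
P(L) = 0.09·0.17162 + 0.23·0.06702 + 0.68·0.22398
      = 0.0154458 + 0.0154146 + 0.1523064 = 0.1831668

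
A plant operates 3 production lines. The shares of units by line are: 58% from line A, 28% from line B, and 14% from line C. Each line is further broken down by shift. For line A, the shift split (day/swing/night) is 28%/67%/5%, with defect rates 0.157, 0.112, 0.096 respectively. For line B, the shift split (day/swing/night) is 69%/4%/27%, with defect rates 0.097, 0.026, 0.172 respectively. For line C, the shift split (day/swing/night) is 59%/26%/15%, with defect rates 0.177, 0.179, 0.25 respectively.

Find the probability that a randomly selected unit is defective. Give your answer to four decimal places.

P(D) ≈ 0.1302

P(D|A) = 0.28·0.157 + 0.67·0.112 + 0.05·0.096 = 0.04396 + 0.07504 + 0.0048 = 0.1238
P(D|B) = 0.69·0.097 + 0.04·0.026 + 0.27·0.172 = 0.06693 + 0.00104 + 0.04644 = 0.11441
P(D|C) = 0.59·0.177 + 0.26·0.179 + 0.15·0.25 = 0.10443 + 0.04654 + 0.0375 = 0.18847
Then overall,
P(D) = 0.58·0.1238 + 0.28·0.11441 + 0.14·0.18847
      = 0.071804 + 0.0320348 + 0.0263858 = 0.1302246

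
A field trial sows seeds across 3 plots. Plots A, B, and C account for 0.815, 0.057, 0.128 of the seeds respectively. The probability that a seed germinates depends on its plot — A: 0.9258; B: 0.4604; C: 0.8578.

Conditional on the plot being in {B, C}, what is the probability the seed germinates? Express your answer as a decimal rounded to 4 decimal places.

Let S = {B, C}.
P(S) = 0.057 + 0.128 = 0.185.
P(G ∩ S) = 0.4604·0.057 + 0.8578·0.128 = 0.0262428 + 0.1097984 = 0.1360412.
P(G | S) = 0.1360412 / 0.185 = 0.735358…

P(G|S) ≈ 0.7354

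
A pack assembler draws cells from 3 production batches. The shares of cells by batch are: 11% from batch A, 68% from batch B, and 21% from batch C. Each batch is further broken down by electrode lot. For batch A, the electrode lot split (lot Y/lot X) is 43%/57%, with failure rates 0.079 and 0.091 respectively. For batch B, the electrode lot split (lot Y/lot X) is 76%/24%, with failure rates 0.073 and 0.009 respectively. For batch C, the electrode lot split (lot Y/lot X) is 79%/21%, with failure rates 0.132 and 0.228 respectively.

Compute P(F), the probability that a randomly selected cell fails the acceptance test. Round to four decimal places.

P(F|A) = 0.43·0.079 + 0.57·0.091 = 0.03397 + 0.05187 = 0.08584
P(F|B) = 0.76·0.073 + 0.24·0.009 = 0.05548 + 0.00216 = 0.05764
P(F|C) = 0.79·0.132 + 0.21·0.228 = 0.10428 + 0.04788 = 0.15216
By total probability over the outer partition,
P(F) = 0.11·0.08584 + 0.68·0.05764 + 0.21·0.15216
      = 0.0094424 + 0.0391952 + 0.0319536 = 0.0805912

P(F) ≈ 0.0806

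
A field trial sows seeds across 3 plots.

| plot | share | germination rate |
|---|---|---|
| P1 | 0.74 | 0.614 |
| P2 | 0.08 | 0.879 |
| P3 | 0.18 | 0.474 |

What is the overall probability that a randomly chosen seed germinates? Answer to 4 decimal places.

P(G) = P(G|P1)·P(P1) + P(G|P2)·P(P2) + P(G|P3)·P(P3)
      = 0.614·0.74 + 0.879·0.08 + 0.474·0.18
      = 0.45436 + 0.07032 + 0.08532 = 0.61

P(G) ≈ 0.6100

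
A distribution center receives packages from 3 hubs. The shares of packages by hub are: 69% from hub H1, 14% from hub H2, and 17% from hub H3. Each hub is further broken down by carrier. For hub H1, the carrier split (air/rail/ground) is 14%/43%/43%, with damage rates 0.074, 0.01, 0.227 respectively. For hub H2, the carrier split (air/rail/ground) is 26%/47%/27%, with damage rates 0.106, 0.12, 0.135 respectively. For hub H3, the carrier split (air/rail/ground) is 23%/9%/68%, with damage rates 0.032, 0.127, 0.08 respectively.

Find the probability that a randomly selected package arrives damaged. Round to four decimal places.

P(D|H1) = 0.14·0.074 + 0.43·0.01 + 0.43·0.227 = 0.01036 + 0.0043 + 0.09761 = 0.11227
P(D|H2) = 0.26·0.106 + 0.47·0.12 + 0.27·0.135 = 0.02756 + 0.0564 + 0.03645 = 0.12041
P(D|H3) = 0.23·0.032 + 0.09·0.127 + 0.68·0.08 = 0.00736 + 0.01143 + 0.0544 = 0.07319
Then overall,
P(D) = 0.69·0.11227 + 0.14·0.12041 + 0.17·0.07319
      = 0.0774663 + 0.0168574 + 0.0124423 = 0.106766

P(D) ≈ 0.1068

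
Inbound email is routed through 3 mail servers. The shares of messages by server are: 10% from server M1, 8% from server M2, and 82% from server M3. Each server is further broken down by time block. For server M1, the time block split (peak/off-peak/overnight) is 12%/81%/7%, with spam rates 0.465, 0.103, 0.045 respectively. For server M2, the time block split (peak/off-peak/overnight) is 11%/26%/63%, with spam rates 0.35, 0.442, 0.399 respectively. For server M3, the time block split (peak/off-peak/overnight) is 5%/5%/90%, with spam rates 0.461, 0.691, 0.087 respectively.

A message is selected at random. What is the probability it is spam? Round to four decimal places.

P(S|M1) = 0.12·0.465 + 0.81·0.103 + 0.07·0.045 = 0.0558 + 0.08343 + 0.00315 = 0.14238
P(S|M2) = 0.11·0.35 + 0.26·0.442 + 0.63·0.399 = 0.0385 + 0.11492 + 0.25137 = 0.40479
P(S|M3) = 0.05·0.461 + 0.05·0.691 + 0.9·0.087 = 0.02305 + 0.03455 + 0.0783 = 0.1359
By total probability over the outer partition,
P(S) = 0.1·0.14238 + 0.08·0.40479 + 0.82·0.1359
      = 0.014238 + 0.0323832 + 0.111438 = 0.1580592

P(S) ≈ 0.1581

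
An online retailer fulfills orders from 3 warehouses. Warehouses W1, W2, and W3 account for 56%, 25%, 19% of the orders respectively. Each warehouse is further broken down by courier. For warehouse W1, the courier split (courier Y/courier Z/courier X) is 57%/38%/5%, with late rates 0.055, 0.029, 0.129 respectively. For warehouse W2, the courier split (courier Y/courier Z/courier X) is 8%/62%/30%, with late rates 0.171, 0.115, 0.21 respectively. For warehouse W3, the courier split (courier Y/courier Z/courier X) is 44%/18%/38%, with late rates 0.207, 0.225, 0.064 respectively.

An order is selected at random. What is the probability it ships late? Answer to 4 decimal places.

P(L) ≈ 0.0940

P(L|W1) = 0.57·0.055 + 0.38·0.029 + 0.05·0.129 = 0.03135 + 0.01102 + 0.00645 = 0.04882
P(L|W2) = 0.08·0.171 + 0.62·0.115 + 0.3·0.21 = 0.01368 + 0.0713 + 0.063 = 0.14798
P(L|W3) = 0.44·0.207 + 0.18·0.225 + 0.38·0.064 = 0.09108 + 0.0405 + 0.02432 = 0.1559
Then overall,
P(L) = 0.56·0.04882 + 0.25·0.14798 + 0.19·0.1559
      = 0.0273392 + 0.036995 + 0.029621 = 0.0939552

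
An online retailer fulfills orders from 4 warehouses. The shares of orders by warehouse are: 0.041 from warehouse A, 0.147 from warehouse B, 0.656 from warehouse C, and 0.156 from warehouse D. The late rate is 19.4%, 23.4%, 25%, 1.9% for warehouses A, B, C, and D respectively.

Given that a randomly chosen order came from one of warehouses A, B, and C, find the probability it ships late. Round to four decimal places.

P(L|S) ≈ 0.2445

Let S = {A, B, C}.
P(S) = 0.041 + 0.147 + 0.656 = 0.844.
P(L ∩ S) = 0.194·0.041 + 0.234·0.147 + 0.25·0.656 = 0.007954 + 0.034398 + 0.164 = 0.206352.
P(L | S) = 0.206352 / 0.844 = 0.244493…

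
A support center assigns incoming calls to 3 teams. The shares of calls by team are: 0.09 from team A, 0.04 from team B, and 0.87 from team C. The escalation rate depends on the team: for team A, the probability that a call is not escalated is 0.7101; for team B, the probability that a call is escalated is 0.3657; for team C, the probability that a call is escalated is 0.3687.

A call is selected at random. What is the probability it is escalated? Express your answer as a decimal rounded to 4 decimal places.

P(E|A) = 1 − 0.7101 = 0.2899.
P(E) = P(E|A)·P(A) + P(E|B)·P(B) + P(E|C)·P(C)
      = 0.2899·0.09 + 0.3657·0.04 + 0.3687·0.87
      = 0.026091 + 0.014628 + 0.320769 = 0.361488

0.3615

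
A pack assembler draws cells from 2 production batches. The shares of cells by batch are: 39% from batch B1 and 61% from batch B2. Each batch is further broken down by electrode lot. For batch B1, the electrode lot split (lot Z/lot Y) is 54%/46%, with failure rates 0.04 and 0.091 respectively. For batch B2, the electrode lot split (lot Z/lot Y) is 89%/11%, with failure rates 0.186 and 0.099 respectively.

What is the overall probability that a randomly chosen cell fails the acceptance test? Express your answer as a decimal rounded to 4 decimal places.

P(F|B1) = 0.54·0.04 + 0.46·0.091 = 0.0216 + 0.04186 = 0.06346
P(F|B2) = 0.89·0.186 + 0.11·0.099 = 0.16554 + 0.01089 = 0.17643
Then overall,
P(F) = 0.39·0.06346 + 0.61·0.17643
      = 0.0247494 + 0.1076223 = 0.1323717

P(F) ≈ 0.1324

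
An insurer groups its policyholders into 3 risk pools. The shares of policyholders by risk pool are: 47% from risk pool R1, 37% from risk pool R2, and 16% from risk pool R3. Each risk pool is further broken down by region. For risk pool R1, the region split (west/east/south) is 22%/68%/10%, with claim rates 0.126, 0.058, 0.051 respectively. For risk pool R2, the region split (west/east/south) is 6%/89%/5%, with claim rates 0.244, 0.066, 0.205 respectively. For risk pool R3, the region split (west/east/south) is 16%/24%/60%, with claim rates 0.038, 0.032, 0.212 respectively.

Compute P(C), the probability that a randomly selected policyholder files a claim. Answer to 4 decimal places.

P(C|R1) = 0.22·0.126 + 0.68·0.058 + 0.1·0.051 = 0.02772 + 0.03944 + 0.0051 = 0.07226
P(C|R2) = 0.06·0.244 + 0.89·0.066 + 0.05·0.205 = 0.01464 + 0.05874 + 0.01025 = 0.08363
P(C|R3) = 0.16·0.038 + 0.24·0.032 + 0.6·0.212 = 0.00608 + 0.00768 + 0.1272 = 0.14096
By total probability over the outer partition,
P(C) = 0.47·0.07226 + 0.37·0.08363 + 0.16·0.14096
      = 0.0339622 + 0.0309431 + 0.0225536 = 0.0874589

0.0875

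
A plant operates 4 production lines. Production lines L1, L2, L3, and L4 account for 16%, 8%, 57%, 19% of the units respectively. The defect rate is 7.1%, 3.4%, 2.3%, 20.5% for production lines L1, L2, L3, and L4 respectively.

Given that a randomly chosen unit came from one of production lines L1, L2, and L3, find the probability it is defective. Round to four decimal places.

Let S = {L1, L2, L3}.
P(S) = 0.16 + 0.08 + 0.57 = 0.81.
P(D ∩ S) = 0.071·0.16 + 0.034·0.08 + 0.023·0.57 = 0.01136 + 0.00272 + 0.01311 = 0.02719.
P(D | S) = 0.02719 / 0.81 = 0.033568…

P(D|S) ≈ 0.0336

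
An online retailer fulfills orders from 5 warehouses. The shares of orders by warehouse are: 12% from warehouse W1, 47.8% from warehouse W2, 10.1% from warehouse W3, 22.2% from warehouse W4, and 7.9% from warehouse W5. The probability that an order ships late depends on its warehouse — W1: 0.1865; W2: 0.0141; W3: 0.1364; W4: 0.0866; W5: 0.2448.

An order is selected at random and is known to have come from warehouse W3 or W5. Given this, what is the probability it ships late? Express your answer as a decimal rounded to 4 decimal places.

P(L|S) ≈ 0.1840

Let S = {W3, W5}.
P(S) = 0.101 + 0.079 = 0.18.
P(L ∩ S) = 0.1364·0.101 + 0.2448·0.079 = 0.0137764 + 0.0193392 = 0.0331156.
P(L | S) = 0.0331156 / 0.18 = 0.183976…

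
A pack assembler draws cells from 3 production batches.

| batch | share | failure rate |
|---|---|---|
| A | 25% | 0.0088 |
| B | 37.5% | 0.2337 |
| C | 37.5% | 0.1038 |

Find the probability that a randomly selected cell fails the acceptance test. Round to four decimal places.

0.1288

P(F) = P(F|A)·P(A) + P(F|B)·P(B) + P(F|C)·P(C)
      = 0.0088·0.25 + 0.2337·0.375 + 0.1038·0.375
      = 0.0022 + 0.0876375 + 0.038925 = 0.1287625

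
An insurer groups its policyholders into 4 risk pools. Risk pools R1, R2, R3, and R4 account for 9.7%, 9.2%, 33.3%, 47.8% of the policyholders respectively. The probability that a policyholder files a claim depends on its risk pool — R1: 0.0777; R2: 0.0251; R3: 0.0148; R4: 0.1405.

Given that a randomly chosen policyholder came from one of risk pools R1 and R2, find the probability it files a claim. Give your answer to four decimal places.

Let S = {R1, R2}.
P(S) = 0.097 + 0.092 = 0.189.
P(C ∩ S) = 0.0777·0.097 + 0.0251·0.092 = 0.0075369 + 0.0023092 = 0.0098461.
P(C | S) = 0.0098461 / 0.189 = 0.052096…

P(C|S) ≈ 0.0521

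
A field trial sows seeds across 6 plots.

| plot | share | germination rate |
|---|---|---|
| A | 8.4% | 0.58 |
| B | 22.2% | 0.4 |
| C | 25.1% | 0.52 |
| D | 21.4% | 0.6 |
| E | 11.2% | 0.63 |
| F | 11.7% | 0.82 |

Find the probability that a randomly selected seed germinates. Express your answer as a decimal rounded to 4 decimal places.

Using total probability over the partition,
P(G) = P(G|A)·P(A) + P(G|B)·P(B) + P(G|C)·P(C) + P(G|D)·P(D) + P(G|E)·P(E) + P(G|F)·P(F)
      = 0.58·0.084 + 0.4·0.222 + 0.52·0.251 + 0.6·0.214 + 0.63·0.112 + 0.82·0.117
      = 0.04872 + 0.0888 + 0.13052 + 0.1284 + 0.07056 + 0.09594 = 0.56294

P(G) ≈ 0.5629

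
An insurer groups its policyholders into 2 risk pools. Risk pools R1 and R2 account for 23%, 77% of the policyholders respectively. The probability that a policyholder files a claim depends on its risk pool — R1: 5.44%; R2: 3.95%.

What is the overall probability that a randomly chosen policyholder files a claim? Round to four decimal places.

P(C) = P(C|R1)·P(R1) + P(C|R2)·P(R2)
      = 0.0544·0.23 + 0.0395·0.77
      = 0.012512 + 0.030415 = 0.042927

0.0429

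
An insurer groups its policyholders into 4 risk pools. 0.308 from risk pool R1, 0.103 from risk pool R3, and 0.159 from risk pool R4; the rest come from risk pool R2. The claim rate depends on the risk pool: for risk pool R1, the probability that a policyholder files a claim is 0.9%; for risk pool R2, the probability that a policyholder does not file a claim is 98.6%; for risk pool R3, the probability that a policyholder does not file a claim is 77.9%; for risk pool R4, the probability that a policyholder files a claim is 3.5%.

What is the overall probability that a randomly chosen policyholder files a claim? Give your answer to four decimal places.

P(R2) = 1 − (0.308 + 0.103 + 0.159) = 0.43.
P(C|R2) = 1 − 0.986 = 0.014.
P(C|R3) = 1 − 0.779 = 0.221.
Using total probability over the partition,
P(C) = P(C|R1)·P(R1) + P(C|R2)·P(R2) + P(C|R3)·P(R3) + P(C|R4)·P(R4)
      = 0.009·0.308 + 0.014·0.43 + 0.221·0.103 + 0.035·0.159
      = 0.002772 + 0.00602 + 0.022763 + 0.005565 = 0.03712

P(C) ≈ 0.0371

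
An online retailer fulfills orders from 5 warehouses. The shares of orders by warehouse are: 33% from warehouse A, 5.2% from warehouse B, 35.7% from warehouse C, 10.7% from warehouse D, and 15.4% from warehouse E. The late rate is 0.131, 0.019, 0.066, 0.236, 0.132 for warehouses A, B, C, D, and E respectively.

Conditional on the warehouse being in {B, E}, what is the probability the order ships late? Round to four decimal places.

0.1035

Let S = {B, E}.
P(S) = 0.052 + 0.154 = 0.206.
P(L ∩ S) = 0.019·0.052 + 0.132·0.154 = 0.000988 + 0.020328 = 0.021316.
P(L | S) = 0.021316 / 0.206 = 0.103476…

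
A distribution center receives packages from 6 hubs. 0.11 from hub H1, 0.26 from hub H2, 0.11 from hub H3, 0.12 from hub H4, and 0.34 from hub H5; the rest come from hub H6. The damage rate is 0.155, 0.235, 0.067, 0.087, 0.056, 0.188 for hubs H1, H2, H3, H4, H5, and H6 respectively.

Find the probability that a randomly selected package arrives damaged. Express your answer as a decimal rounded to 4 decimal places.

0.1263

P(H6) = 1 − (0.11 + 0.26 + 0.11 + 0.12 + 0.34) = 0.06.
Summing over the partition,
P(D) = P(D|H1)·P(H1) + P(D|H2)·P(H2) + P(D|H3)·P(H3) + P(D|H4)·P(H4) + P(D|H5)·P(H5) + P(D|H6)·P(H6)
      = 0.155·0.11 + 0.235·0.26 + 0.067·0.11 + 0.087·0.12 + 0.056·0.34 + 0.188·0.06
      = 0.01705 + 0.0611 + 0.00737 + 0.01044 + 0.01904 + 0.01128 = 0.12628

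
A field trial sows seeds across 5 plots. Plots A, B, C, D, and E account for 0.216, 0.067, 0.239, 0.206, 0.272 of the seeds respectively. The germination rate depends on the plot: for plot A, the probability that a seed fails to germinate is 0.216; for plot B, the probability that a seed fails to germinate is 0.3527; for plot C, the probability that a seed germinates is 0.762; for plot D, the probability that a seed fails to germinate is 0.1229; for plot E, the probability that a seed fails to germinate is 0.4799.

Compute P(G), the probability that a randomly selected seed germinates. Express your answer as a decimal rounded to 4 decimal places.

P(G|A) = 1 − 0.216 = 0.784.
P(G|B) = 1 − 0.3527 = 0.6473.
P(G|D) = 1 − 0.1229 = 0.8771.
P(G|E) = 1 − 0.4799 = 0.5201.
P(G) = P(G|A)·P(A) + P(G|B)·P(B) + P(G|C)·P(C) + P(G|D)·P(D) + P(G|E)·P(E)
      = 0.784·0.216 + 0.6473·0.067 + 0.762·0.239 + 0.8771·0.206 + 0.5201·0.272
      = 0.169344 + 0.0433691 + 0.182118 + 0.1806826 + 0.1414672 = 0.7169809

0.7170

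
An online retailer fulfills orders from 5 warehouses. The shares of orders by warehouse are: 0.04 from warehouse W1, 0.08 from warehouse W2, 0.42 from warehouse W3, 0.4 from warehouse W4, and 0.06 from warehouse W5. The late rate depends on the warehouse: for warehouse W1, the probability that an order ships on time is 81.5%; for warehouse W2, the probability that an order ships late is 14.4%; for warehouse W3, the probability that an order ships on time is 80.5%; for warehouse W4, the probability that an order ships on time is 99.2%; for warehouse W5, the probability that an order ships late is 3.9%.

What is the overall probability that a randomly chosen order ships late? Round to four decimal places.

P(L) ≈ 0.1064

P(L|W1) = 1 − 0.815 = 0.185.
P(L|W3) = 1 − 0.805 = 0.195.
P(L|W4) = 1 − 0.992 = 0.008.
P(L) = P(L|W1)·P(W1) + P(L|W2)·P(W2) + P(L|W3)·P(W3) + P(L|W4)·P(W4) + P(L|W5)·P(W5)
      = 0.185·0.04 + 0.144·0.08 + 0.195·0.42 + 0.008·0.4 + 0.039·0.06
      = 0.0074 + 0.01152 + 0.0819 + 0.0032 + 0.00234 = 0.10636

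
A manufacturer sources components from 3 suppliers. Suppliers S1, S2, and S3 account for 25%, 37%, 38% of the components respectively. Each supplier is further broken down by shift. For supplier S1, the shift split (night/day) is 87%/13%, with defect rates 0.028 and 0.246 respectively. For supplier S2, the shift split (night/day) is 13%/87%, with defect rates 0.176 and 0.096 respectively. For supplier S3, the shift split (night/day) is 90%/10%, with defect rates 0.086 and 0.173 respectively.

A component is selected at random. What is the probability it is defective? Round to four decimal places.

P(D) ≈ 0.0894

P(D|S1) = 0.87·0.028 + 0.13·0.246 = 0.02436 + 0.03198 = 0.05634
P(D|S2) = 0.13·0.176 + 0.87·0.096 = 0.02288 + 0.08352 = 0.1064
P(D|S3) = 0.9·0.086 + 0.1·0.173 = 0.0774 + 0.0173 = 0.0947
By total probability over the outer partition,
P(D) = 0.25·0.05634 + 0.37·0.1064 + 0.38·0.0947
      = 0.014085 + 0.039368 + 0.035986 = 0.089439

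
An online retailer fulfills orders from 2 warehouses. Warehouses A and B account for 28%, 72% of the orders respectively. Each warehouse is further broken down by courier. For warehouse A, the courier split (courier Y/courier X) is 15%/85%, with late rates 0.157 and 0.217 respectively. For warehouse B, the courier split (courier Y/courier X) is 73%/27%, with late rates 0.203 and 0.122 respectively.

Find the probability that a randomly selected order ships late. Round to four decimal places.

P(L|A) = 0.15·0.157 + 0.85·0.217 = 0.02355 + 0.18445 = 0.208
P(L|B) = 0.73·0.203 + 0.27·0.122 = 0.14819 + 0.03294 = 0.18113
Then overall,
P(L) = 0.28·0.208 + 0.72·0.18113
      = 0.05824 + 0.1304136 = 0.1886536

P(L) ≈ 0.1887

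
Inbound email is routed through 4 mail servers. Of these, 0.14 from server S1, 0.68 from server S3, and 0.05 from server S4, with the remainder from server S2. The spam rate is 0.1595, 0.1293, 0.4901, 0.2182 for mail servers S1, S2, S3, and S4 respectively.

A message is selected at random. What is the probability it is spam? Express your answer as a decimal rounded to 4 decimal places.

0.3833

P(S2) = 1 − (0.14 + 0.68 + 0.05) = 0.13.
P(S) = P(S|S1)·P(S1) + P(S|S2)·P(S2) + P(S|S3)·P(S3) + P(S|S4)·P(S4)
      = 0.1595·0.14 + 0.1293·0.13 + 0.4901·0.68 + 0.2182·0.05
      = 0.02233 + 0.016809 + 0.333268 + 0.01091 = 0.383317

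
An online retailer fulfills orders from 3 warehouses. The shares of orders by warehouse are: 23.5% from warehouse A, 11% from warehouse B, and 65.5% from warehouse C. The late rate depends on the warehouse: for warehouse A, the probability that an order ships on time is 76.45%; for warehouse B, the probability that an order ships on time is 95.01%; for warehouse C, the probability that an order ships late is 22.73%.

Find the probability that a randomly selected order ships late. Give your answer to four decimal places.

P(L|A) = 1 − 0.7645 = 0.2355.
P(L|B) = 1 − 0.9501 = 0.0499.
P(L) = P(L|A)·P(A) + P(L|B)·P(B) + P(L|C)·P(C)
      = 0.2355·0.235 + 0.0499·0.11 + 0.2273·0.655
      = 0.0553425 + 0.005489 + 0.1488815 = 0.209713

P(L) ≈ 0.2097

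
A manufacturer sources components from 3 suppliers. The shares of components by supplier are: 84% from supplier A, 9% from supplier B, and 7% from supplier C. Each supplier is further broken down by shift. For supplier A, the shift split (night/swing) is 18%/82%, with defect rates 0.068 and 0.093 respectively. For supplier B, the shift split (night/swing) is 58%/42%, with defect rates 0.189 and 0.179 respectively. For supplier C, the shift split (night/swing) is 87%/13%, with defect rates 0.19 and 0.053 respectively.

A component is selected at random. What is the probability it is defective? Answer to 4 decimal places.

P(D|A) = 0.18·0.068 + 0.82·0.093 = 0.01224 + 0.07626 = 0.0885
P(D|B) = 0.58·0.189 + 0.42·0.179 = 0.10962 + 0.07518 = 0.1848
P(D|C) = 0.87·0.19 + 0.13·0.053 = 0.1653 + 0.00689 = 0.17219
Then overall,
P(D) = 0.84·0.0885 + 0.09·0.1848 + 0.07·0.17219
      = 0.07434 + 0.016632 + 0.0120533 = 0.1030253

P(D) ≈ 0.1030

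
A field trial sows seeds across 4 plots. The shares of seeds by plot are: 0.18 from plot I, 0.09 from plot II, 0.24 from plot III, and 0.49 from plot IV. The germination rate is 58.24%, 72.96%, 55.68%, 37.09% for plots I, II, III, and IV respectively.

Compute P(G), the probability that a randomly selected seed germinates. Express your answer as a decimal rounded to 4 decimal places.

0.4859

P(G) = P(G|I)·P(I) + P(G|II)·P(II) + P(G|III)·P(III) + P(G|IV)·P(IV)
      = 0.5824·0.18 + 0.7296·0.09 + 0.5568·0.24 + 0.3709·0.49
      = 0.104832 + 0.065664 + 0.133632 + 0.181741 = 0.485869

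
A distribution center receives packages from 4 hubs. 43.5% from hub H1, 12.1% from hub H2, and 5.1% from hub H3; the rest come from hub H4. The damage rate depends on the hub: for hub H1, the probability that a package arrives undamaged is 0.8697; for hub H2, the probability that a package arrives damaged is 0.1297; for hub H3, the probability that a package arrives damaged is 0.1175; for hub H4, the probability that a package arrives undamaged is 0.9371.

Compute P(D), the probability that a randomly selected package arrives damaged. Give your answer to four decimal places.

P(H4) = 1 − (0.435 + 0.121 + 0.051) = 0.393.
P(D|H1) = 1 − 0.8697 = 0.1303.
P(D|H4) = 1 − 0.9371 = 0.0629.
Summing over the partition,
P(D) = P(D|H1)·P(H1) + P(D|H2)·P(H2) + P(D|H3)·P(H3) + P(D|H4)·P(H4)
      = 0.1303·0.435 + 0.1297·0.121 + 0.1175·0.051 + 0.0629·0.393
      = 0.0566805 + 0.0156937 + 0.0059925 + 0.0247197 = 0.1030864

0.1031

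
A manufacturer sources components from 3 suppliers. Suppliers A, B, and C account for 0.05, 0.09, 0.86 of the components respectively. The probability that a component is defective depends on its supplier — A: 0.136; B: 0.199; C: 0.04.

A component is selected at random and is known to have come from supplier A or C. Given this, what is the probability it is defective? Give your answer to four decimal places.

Let S = {A, C}.
P(S) = 0.05 + 0.86 = 0.91.
P(D ∩ S) = 0.136·0.05 + 0.04·0.86 = 0.0068 + 0.0344 = 0.0412.
P(D | S) = 0.0412 / 0.91 = 0.045275…

0.0453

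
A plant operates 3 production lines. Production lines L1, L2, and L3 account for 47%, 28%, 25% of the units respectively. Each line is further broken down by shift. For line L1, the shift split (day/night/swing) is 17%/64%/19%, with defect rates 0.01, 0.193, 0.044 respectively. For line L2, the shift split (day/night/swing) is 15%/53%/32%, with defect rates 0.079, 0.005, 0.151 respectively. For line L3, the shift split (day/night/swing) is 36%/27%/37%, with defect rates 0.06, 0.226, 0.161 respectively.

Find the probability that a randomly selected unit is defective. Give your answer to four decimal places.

0.1159

P(D|L1) = 0.17·0.01 + 0.64·0.193 + 0.19·0.044 = 0.0017 + 0.12352 + 0.00836 = 0.13358
P(D|L2) = 0.15·0.079 + 0.53·0.005 + 0.32·0.151 = 0.01185 + 0.00265 + 0.04832 = 0.06282
P(D|L3) = 0.36·0.06 + 0.27·0.226 + 0.37·0.161 = 0.0216 + 0.06102 + 0.05957 = 0.14219
By total probability over the outer partition,
P(D) = 0.47·0.13358 + 0.28·0.06282 + 0.25·0.14219
      = 0.0627826 + 0.0175896 + 0.0355475 = 0.1159197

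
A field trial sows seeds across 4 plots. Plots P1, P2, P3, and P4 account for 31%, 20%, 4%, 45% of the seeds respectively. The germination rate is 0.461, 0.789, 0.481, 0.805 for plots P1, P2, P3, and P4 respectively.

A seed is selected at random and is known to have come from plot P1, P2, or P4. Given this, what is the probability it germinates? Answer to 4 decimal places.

Let S = {P1, P2, P4}.
P(S) = 0.31 + 0.2 + 0.45 = 0.96.
P(G ∩ S) = 0.461·0.31 + 0.789·0.2 + 0.805·0.45 = 0.14291 + 0.1578 + 0.36225 = 0.66296.
P(G | S) = 0.66296 / 0.96 = 0.690583…

P(G|S) ≈ 0.6906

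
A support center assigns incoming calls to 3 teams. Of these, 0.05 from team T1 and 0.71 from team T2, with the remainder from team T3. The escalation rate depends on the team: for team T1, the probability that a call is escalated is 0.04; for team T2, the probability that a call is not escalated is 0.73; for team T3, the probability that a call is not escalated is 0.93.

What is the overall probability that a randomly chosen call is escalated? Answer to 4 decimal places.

P(T3) = 1 − (0.05 + 0.71) = 0.24.
P(E|T2) = 1 − 0.73 = 0.27.
P(E|T3) = 1 − 0.93 = 0.07.
P(E) = P(E|T1)·P(T1) + P(E|T2)·P(T2) + P(E|T3)·P(T3)
      = 0.04·0.05 + 0.27·0.71 + 0.07·0.24
      = 0.002 + 0.1917 + 0.0168 = 0.2105

0.2105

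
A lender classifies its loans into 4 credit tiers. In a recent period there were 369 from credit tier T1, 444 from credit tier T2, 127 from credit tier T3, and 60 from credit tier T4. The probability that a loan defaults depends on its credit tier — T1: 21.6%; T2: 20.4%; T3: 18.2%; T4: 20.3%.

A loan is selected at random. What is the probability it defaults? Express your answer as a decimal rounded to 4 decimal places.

Total: 369 + 444 + 127 + 60 = 1000.
P(T1) = 369/1000 = 0.369. P(T2) = 444/1000 = 0.444. P(T3) = 127/1000 = 0.127. P(T4) = 60/1000 = 0.06.
Summing over the partition,
P(D) = P(D|T1)·P(T1) + P(D|T2)·P(T2) + P(D|T3)·P(T3) + P(D|T4)·P(T4)
      = 0.216·0.369 + 0.204·0.444 + 0.182·0.127 + 0.203·0.06
      = 0.079704 + 0.090576 + 0.023114 + 0.01218 = 0.205574

0.2056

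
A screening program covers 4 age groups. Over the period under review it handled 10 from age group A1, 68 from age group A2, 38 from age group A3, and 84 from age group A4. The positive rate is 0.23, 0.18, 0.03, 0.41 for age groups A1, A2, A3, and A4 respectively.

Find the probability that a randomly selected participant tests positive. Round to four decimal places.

P(T) ≈ 0.2506

Total: 10 + 68 + 38 + 84 = 200.
P(A1) = 10/200 = 0.05. P(A2) = 68/200 = 0.34. P(A3) = 38/200 = 0.19. P(A4) = 84/200 = 0.42.
P(T) = P(T|A1)·P(A1) + P(T|A2)·P(A2) + P(T|A3)·P(A3) + P(T|A4)·P(A4)
      = 0.23·0.05 + 0.18·0.34 + 0.03·0.19 + 0.41·0.42
      = 0.0115 + 0.0612 + 0.0057 + 0.1722 = 0.2506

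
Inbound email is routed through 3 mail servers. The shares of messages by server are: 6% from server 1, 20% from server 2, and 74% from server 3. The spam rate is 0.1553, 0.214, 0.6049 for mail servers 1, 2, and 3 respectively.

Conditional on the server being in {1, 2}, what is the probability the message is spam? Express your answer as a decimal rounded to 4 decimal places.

P(S|J) ≈ 0.2005

Let J = {1, 2}.
P(J) = 0.06 + 0.2 = 0.26.
P(S ∩ J) = 0.1553·0.06 + 0.214·0.2 = 0.009318 + 0.0428 = 0.052118.
P(S | J) = 0.052118 / 0.26 = 0.200454…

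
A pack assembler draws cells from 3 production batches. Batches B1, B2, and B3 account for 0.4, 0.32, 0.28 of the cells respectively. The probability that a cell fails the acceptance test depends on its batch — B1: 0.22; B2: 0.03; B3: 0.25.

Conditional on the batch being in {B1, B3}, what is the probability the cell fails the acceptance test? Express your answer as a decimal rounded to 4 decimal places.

P(F|S) ≈ 0.2324

Let S = {B1, B3}.
P(S) = 0.4 + 0.28 = 0.68.
P(F ∩ S) = 0.22·0.4 + 0.25·0.28 = 0.088 + 0.07 = 0.158.
P(F | S) = 0.158 / 0.68 = 0.232353…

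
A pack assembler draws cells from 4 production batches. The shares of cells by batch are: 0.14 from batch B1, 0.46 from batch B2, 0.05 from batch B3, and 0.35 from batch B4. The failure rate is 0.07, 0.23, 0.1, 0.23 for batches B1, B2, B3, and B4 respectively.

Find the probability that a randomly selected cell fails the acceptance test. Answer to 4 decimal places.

P(F) = P(F|B1)·P(B1) + P(F|B2)·P(B2) + P(F|B3)·P(B3) + P(F|B4)·P(B4)
      = 0.07·0.14 + 0.23·0.46 + 0.1·0.05 + 0.23·0.35
      = 0.0098 + 0.1058 + 0.005 + 0.0805 = 0.2011

P(F) ≈ 0.2011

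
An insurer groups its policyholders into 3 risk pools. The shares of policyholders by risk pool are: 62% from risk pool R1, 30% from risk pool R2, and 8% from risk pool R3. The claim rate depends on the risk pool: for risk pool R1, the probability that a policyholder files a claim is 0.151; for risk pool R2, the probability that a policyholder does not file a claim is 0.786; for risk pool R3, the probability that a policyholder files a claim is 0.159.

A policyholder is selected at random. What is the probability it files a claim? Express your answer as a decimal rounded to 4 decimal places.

P(C) ≈ 0.1705

P(C|R2) = 1 − 0.786 = 0.214.
P(C) = P(C|R1)·P(R1) + P(C|R2)·P(R2) + P(C|R3)·P(R3)
      = 0.151·0.62 + 0.214·0.3 + 0.159·0.08
      = 0.09362 + 0.0642 + 0.01272 = 0.17054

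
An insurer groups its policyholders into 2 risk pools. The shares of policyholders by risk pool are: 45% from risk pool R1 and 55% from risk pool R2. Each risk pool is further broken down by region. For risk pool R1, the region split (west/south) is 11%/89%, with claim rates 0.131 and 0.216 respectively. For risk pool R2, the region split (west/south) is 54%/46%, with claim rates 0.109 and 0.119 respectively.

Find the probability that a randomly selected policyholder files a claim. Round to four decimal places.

P(C) ≈ 0.1555

P(C|R1) = 0.11·0.131 + 0.89·0.216 = 0.01441 + 0.19224 = 0.20665
P(C|R2) = 0.54·0.109 + 0.46·0.119 = 0.05886 + 0.05474 = 0.1136
Then overall,
P(C) = 0.45·0.20665 + 0.55·0.1136
      = 0.0929925 + 0.06248 = 0.1554725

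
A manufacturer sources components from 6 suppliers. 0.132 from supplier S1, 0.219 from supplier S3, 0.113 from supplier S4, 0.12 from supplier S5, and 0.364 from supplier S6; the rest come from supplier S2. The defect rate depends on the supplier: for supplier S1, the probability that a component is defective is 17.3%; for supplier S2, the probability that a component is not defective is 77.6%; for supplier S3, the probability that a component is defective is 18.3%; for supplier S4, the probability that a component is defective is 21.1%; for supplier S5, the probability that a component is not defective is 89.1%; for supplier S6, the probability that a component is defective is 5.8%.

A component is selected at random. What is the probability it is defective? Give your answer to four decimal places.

P(D) ≈ 0.1326

P(S2) = 1 − (0.132 + 0.219 + 0.113 + 0.12 + 0.364) = 0.052.
P(D|S2) = 1 − 0.776 = 0.224.
P(D|S5) = 1 − 0.891 = 0.109.
P(D) = P(D|S1)·P(S1) + P(D|S2)·P(S2) + P(D|S3)·P(S3) + P(D|S4)·P(S4) + P(D|S5)·P(S5) + P(D|S6)·P(S6)
      = 0.173·0.132 + 0.224·0.052 + 0.183·0.219 + 0.211·0.113 + 0.109·0.12 + 0.058·0.364
      = 0.022836 + 0.011648 + 0.040077 + 0.023843 + 0.01308 + 0.021112 = 0.132596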